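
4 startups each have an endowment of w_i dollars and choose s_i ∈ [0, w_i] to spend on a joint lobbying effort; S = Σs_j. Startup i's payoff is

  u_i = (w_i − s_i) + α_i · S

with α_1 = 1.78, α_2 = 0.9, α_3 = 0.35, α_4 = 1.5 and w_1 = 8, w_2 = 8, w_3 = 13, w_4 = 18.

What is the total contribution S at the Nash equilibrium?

∂u_i/∂s_i = α_i − 1, so startup i contributes w_i if α_i > 1, else 0.
α_i > 1 for i ∈ {1, 4}; NE contributions (8, 0, 0, 18), S = 26.

26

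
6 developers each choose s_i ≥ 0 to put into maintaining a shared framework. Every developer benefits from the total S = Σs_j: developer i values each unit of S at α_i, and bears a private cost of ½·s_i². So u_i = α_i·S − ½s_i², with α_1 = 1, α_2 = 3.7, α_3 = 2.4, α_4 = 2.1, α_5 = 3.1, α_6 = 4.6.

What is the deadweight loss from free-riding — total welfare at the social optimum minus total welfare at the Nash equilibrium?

599.035

Developer i's FOC: ∂u_i/∂s_i = α_i − s_i = 0, so s_i* = α_i.
NE contributions = (1, 3.7, 2.4, 2.1, 3.1, 4.6); S = 16.9.
W^NE = (Σα)·S − ½Σα_i² = 16.9² − ½·55.63 = 257.795.
Planner sets s_i = Σα_j = 16.9 for every i, so S^SO = 6·16.9 = 101.4.
W^SO = (Σα)·S^SO − ½·6·(Σα)² = (6/2)·16.9² = 856.83.
Deadweight loss = W^SO − W^NE = 599.035.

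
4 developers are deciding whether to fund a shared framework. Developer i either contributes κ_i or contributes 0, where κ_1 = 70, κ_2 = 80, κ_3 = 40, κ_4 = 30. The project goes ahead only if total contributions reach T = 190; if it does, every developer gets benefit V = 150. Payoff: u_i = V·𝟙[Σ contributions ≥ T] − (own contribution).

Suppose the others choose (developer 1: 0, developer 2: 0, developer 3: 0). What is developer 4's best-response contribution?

0

Others' total = 0. Even contributing 30 gives 30 < 190: no benefit either way.
Best response: 0.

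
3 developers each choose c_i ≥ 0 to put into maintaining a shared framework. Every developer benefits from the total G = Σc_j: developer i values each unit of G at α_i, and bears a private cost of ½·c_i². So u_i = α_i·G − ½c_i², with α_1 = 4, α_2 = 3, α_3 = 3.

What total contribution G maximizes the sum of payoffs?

Planner FOC: ∂(Σu_j)/∂c_i = (Σα_j) − c_i = 0, so c_i^SO = Σα_j = 10 for every i; G^SO = 30.

30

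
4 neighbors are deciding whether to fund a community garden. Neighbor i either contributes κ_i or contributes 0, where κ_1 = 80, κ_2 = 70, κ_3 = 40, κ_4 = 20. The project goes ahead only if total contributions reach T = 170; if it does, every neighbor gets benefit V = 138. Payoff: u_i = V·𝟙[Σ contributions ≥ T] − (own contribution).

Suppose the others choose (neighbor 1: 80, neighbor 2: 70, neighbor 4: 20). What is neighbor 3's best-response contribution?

0

Others' total = 170 ≥ 170; contributing adds cost 40 for no extra benefit.
Best response: 0.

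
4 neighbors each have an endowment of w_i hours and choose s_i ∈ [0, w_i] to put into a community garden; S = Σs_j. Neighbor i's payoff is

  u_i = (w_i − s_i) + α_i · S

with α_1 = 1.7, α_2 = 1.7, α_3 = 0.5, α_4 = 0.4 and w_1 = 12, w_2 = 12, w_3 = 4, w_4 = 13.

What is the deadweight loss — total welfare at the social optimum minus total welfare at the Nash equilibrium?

56.1

∂u_i/∂s_i = α_i − 1, so neighbor i contributes w_i if α_i > 1, else 0.
α_i > 1 for i ∈ {1, 2}; NE contributions (12, 12, 0, 0), S = 24.
W^NE = Σw_i − S^NE + (Σα_i)·S^NE = 41 + 3.3·24 = 120.2.
Planner: ∂(Σu_j)/∂s_i = Σα_j − 1 = 3.3 > 0, so everyone contributes w_i; S^SO = 41, W^SO = 41 + 3.3·41 = 176.3.
Deadweight loss = 56.1.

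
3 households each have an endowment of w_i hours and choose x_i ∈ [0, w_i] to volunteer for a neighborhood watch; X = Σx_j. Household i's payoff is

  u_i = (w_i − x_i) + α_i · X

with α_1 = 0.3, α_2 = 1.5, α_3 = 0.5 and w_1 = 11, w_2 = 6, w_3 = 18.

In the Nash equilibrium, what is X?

∂u_i/∂x_i = α_i − 1, so household i contributes w_i if α_i > 1, else 0.
α_i > 1 for i ∈ {2}; NE contributions (0, 6, 0), X = 6.

6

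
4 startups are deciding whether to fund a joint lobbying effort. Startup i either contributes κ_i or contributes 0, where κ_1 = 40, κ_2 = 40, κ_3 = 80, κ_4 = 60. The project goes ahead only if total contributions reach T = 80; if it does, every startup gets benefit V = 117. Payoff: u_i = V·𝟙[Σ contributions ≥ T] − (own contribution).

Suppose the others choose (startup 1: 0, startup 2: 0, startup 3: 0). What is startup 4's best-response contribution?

0

Others' total = 0. Even contributing 60 gives 60 < 80: no benefit either way.
Best response: 0.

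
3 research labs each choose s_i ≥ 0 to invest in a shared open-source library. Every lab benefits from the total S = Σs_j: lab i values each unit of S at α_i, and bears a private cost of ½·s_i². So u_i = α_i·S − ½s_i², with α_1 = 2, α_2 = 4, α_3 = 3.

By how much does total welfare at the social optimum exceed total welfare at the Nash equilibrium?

Lab i's FOC: ∂u_i/∂s_i = α_i − s_i = 0, so s_i* = α_i.
NE contributions = (2, 4, 3); S = 9.
W^NE = (Σα)·S − ½Σα_i² = 9² − ½·29 = 66.5.
Planner sets s_i = Σα_j = 9 for every i, so S^SO = 3·9 = 27.
W^SO = (Σα)·S^SO − ½·3·(Σα)² = (3/2)·9² = 121.5.
Deadweight loss = W^SO − W^NE = 55.

55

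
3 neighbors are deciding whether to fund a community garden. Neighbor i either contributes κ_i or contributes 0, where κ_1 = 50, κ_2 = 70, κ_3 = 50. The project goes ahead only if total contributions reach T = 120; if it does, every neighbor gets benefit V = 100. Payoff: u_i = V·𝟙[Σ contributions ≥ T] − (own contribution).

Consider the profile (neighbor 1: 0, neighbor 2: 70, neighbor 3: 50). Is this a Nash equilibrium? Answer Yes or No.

Yes

Total = 120 ≥ 120: provided.
Neighbor 1 (pledges 0, payoff 100): pledging 50 → total 170, payoff 50. No gain.
Neighbor 2 (pledges 70, payoff 30): dropping to 0 → total 50, payoff 0. No gain.
Neighbor 3 (pledges 50, payoff 50): dropping to 0 → total 70, payoff 0. No gain.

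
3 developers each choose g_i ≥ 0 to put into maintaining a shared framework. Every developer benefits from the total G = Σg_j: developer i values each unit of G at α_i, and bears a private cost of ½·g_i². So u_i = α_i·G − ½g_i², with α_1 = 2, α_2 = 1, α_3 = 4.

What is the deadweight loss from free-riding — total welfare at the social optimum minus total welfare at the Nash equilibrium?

35

Developer i's FOC: ∂u_i/∂g_i = α_i − g_i = 0, so g_i* = α_i.
NE contributions = (2, 1, 4); G = 7.
W^NE = (Σα)·G − ½Σα_i² = 7² − ½·21 = 38.5.
Planner sets g_i = Σα_j = 7 for every i, so G^SO = 3·7 = 21.
W^SO = (Σα)·G^SO − ½·3·(Σα)² = (3/2)·7² = 73.5.
Deadweight loss = W^SO − W^NE = 35.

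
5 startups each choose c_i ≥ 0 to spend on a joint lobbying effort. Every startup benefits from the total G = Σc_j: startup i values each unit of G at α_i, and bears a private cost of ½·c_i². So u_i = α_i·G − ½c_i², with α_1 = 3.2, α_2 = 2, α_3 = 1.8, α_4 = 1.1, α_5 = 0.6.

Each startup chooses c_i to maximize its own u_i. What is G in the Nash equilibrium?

8.7

Startup i's FOC: ∂u_i/∂c_i = α_i − c_i = 0, so c_i* = α_i.
NE contributions = (3.2, 2, 1.8, 1.1, 0.6); G = 8.7.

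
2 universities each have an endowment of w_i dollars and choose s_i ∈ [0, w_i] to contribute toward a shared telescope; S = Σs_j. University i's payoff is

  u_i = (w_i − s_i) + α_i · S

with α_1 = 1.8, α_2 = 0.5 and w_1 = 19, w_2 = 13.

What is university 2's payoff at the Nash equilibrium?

∂u_i/∂s_i = α_i − 1, so university i contributes w_i if α_i > 1, else 0.
α_i > 1 for i ∈ {1}; NE contributions (19, 0), S = 19.
u_2 = (13 − 0) + 0.5·19 = 22.5.

22.5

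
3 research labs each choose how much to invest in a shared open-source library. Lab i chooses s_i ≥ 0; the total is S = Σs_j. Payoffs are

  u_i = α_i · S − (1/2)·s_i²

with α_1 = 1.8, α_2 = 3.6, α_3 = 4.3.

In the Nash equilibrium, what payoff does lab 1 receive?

Lab i's FOC: ∂u_i/∂s_i = α_i − s_i = 0, so s_i* = α_i.
NE contributions = (1.8, 3.6, 4.3); S = 9.7.
u_1 = α_1·S − ½·(s_1)² = 1.8·9.7 − ½·1.8² = 15.84.

15.84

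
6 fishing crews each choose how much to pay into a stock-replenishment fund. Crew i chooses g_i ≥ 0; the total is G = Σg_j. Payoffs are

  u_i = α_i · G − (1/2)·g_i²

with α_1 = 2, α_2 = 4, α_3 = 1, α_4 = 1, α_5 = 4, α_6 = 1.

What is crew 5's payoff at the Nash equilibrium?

44

Crew i's FOC: ∂u_i/∂g_i = α_i − g_i = 0, so g_i* = α_i.
NE contributions = (2, 4, 1, 1, 4, 1); G = 13.
u_5 = α_5·G − ½·(g_5)² = 4·13 − ½·4² = 44.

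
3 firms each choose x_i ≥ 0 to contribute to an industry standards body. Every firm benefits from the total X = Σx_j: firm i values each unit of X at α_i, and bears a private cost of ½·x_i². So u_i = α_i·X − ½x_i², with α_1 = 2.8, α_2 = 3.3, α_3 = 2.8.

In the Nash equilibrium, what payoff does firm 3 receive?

Firm i's FOC: ∂u_i/∂x_i = α_i − x_i = 0, so x_i* = α_i.
NE contributions = (2.8, 3.3, 2.8); X = 8.9.
u_3 = α_3·X − ½·(x_3)² = 2.8·8.9 − ½·2.8² = 21.

21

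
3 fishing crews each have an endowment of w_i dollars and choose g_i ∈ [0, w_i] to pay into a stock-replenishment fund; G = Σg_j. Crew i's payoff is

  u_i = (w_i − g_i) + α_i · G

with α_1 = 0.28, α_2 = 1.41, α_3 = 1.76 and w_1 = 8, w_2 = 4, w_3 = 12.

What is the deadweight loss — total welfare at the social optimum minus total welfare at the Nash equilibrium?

∂u_i/∂g_i = α_i − 1, so crew i contributes w_i if α_i > 1, else 0.
α_i > 1 for i ∈ {2, 3}; NE contributions (0, 4, 12), G = 16.
W^NE = Σw_i − G^NE + (Σα_i)·G^NE = 24 + 2.45·16 = 63.2.
Planner: ∂(Σu_j)/∂g_i = Σα_j − 1 = 2.45 > 0, so everyone contributes w_i; G^SO = 24, W^SO = 24 + 2.45·24 = 82.8.
Deadweight loss = 19.6.

19.6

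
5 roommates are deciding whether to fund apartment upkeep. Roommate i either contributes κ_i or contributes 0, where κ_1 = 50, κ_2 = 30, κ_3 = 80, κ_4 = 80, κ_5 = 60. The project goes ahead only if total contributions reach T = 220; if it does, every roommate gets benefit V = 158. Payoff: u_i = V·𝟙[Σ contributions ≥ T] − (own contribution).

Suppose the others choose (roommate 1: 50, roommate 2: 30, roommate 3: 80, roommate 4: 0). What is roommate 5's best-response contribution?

Others' total = 160. Contributing 60 brings total to 220 ≥ 220: gain V − κ_5 = 98.
Best response: 60.

60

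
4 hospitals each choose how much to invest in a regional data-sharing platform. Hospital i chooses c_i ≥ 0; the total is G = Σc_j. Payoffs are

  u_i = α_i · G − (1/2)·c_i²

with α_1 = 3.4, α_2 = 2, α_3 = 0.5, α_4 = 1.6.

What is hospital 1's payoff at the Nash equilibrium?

19.72

Hospital i's FOC: ∂u_i/∂c_i = α_i − c_i = 0, so c_i* = α_i.
NE contributions = (3.4, 2, 0.5, 1.6); G = 7.5.
u_1 = α_1·G − ½·(c_1)² = 3.4·7.5 − ½·3.4² = 19.72.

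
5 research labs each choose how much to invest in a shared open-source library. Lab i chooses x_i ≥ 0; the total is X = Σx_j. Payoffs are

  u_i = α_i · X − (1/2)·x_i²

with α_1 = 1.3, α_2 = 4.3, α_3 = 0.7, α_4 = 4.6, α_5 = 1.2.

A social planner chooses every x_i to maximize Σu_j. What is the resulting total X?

60.5

Planner FOC: ∂(Σu_j)/∂x_i = (Σα_j) − x_i = 0, so x_i^SO = Σα_j = 12.1 for every i; X^SO = 60.5.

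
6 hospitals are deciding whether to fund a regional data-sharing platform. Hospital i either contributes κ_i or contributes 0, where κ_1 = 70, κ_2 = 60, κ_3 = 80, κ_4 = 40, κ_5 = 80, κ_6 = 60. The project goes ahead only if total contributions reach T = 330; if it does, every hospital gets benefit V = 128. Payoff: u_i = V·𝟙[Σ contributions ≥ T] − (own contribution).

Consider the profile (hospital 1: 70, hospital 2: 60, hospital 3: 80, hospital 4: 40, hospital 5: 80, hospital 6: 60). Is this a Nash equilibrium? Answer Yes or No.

No

Total = 390 ≥ 330: provided.
Hospital 1 (pledges 70, payoff 58): dropping to 0 → total 320, payoff 0. No gain.
Hospital 2 (pledges 60, payoff 68): dropping to 0 → total 330, payoff 128. Profitable deviation.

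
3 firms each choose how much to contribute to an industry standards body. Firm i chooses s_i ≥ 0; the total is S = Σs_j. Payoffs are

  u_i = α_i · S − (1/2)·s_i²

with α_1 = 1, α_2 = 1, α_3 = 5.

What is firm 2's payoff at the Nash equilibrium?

6.5

Firm i's FOC: ∂u_i/∂s_i = α_i − s_i = 0, so s_i* = α_i.
NE contributions = (1, 1, 5); S = 7.
u_2 = α_2·S − ½·(s_2)² = 1·7 − ½·1² = 6.5.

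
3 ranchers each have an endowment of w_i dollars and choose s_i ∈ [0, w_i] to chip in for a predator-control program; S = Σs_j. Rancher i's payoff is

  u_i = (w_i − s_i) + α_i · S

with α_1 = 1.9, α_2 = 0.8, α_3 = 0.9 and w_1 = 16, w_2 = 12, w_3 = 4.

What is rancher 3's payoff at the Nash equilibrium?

18.4

∂u_i/∂s_i = α_i − 1, so rancher i contributes w_i if α_i > 1, else 0.
α_i > 1 for i ∈ {1}; NE contributions (16, 0, 0), S = 16.
u_3 = (4 − 0) + 0.9·16 = 18.4.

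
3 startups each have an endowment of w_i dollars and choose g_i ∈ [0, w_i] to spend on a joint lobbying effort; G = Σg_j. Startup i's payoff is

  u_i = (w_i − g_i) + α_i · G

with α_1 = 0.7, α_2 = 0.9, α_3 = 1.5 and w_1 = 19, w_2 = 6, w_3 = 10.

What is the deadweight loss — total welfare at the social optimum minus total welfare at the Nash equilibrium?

52.5

∂u_i/∂g_i = α_i − 1, so startup i contributes w_i if α_i > 1, else 0.
α_i > 1 for i ∈ {3}; NE contributions (0, 0, 10), G = 10.
W^NE = Σw_i − G^NE + (Σα_i)·G^NE = 35 + 2.1·10 = 56.
Planner: ∂(Σu_j)/∂g_i = Σα_j − 1 = 2.1 > 0, so everyone contributes w_i; G^SO = 35, W^SO = 35 + 2.1·35 = 108.5.
Deadweight loss = 52.5.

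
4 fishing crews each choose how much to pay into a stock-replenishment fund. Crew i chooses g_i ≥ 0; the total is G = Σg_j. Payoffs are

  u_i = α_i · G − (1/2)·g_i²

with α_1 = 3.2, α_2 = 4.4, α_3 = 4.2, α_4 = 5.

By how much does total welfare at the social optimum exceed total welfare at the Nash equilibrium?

Crew i's FOC: ∂u_i/∂g_i = α_i − g_i = 0, so g_i* = α_i.
NE contributions = (3.2, 4.4, 4.2, 5); G = 16.8.
W^NE = (Σα)·G − ½Σα_i² = 16.8² − ½·72.24 = 246.12.
Planner sets g_i = Σα_j = 16.8 for every i, so G^SO = 4·16.8 = 67.2.
W^SO = (Σα)·G^SO − ½·4·(Σα)² = (4/2)·16.8² = 564.48.
Deadweight loss = W^SO − W^NE = 318.36.

318.36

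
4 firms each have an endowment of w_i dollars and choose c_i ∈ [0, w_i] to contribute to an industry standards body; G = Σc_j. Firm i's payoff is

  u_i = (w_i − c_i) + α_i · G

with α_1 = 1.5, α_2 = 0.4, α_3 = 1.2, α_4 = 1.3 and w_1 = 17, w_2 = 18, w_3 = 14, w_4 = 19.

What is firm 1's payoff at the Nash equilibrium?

∂u_i/∂c_i = α_i − 1, so firm i contributes w_i if α_i > 1, else 0.
α_i > 1 for i ∈ {1, 3, 4}; NE contributions (17, 0, 14, 19), G = 50.
u_1 = (17 − 17) + 1.5·50 = 75.

75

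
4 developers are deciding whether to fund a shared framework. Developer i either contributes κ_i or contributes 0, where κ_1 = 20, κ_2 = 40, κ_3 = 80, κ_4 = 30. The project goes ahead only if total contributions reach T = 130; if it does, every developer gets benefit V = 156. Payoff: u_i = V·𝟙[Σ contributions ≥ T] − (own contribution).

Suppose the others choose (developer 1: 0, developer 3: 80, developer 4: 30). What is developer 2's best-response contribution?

40

Others' total = 110. Contributing 40 brings total to 150 ≥ 130: gain V − κ_2 = 116.
Best response: 40.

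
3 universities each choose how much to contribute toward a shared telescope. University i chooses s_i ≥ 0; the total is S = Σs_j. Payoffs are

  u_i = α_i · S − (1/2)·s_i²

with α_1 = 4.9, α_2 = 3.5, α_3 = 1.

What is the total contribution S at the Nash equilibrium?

University i's FOC: ∂u_i/∂s_i = α_i − s_i = 0, so s_i* = α_i.
NE contributions = (4.9, 3.5, 1); S = 9.4.

9.4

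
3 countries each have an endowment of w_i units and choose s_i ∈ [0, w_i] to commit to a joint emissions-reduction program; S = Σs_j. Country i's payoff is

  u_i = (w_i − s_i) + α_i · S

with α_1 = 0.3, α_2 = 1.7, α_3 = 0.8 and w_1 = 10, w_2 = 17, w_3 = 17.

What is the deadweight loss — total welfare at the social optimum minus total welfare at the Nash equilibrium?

48.6

∂u_i/∂s_i = α_i − 1, so country i contributes w_i if α_i > 1, else 0.
α_i > 1 for i ∈ {2}; NE contributions (0, 17, 0), S = 17.
W^NE = Σw_i − S^NE + (Σα_i)·S^NE = 44 + 1.8·17 = 74.6.
Planner: ∂(Σu_j)/∂s_i = Σα_j − 1 = 1.8 > 0, so everyone contributes w_i; S^SO = 44, W^SO = 44 + 1.8·44 = 123.2.
Deadweight loss = 48.6.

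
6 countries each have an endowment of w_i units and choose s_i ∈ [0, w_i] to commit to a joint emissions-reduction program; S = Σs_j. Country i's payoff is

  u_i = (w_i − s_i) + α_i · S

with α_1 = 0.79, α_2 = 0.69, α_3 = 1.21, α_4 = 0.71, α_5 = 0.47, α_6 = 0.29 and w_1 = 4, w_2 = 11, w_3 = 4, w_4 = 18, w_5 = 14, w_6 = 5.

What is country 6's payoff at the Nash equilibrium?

∂u_i/∂s_i = α_i − 1, so country i contributes w_i if α_i > 1, else 0.
α_i > 1 for i ∈ {3}; NE contributions (0, 0, 4, 0, 0, 0), S = 4.
u_6 = (5 − 0) + 0.29·4 = 6.16.

6.16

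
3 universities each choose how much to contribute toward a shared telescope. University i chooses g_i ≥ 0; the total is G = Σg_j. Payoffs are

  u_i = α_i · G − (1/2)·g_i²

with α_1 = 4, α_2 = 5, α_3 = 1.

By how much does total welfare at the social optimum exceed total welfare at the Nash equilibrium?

71

University i's FOC: ∂u_i/∂g_i = α_i − g_i = 0, so g_i* = α_i.
NE contributions = (4, 5, 1); G = 10.
W^NE = (Σα)·G − ½Σα_i² = 10² − ½·42 = 79.
Planner sets g_i = Σα_j = 10 for every i, so G^SO = 3·10 = 30.
W^SO = (Σα)·G^SO − ½·3·(Σα)² = (3/2)·10² = 150.
Deadweight loss = W^SO − W^NE = 71.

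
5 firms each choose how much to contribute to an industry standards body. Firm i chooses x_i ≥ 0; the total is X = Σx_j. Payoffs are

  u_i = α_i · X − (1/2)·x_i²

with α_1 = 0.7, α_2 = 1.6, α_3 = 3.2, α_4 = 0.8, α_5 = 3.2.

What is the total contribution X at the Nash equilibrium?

9.5

Firm i's FOC: ∂u_i/∂x_i = α_i − x_i = 0, so x_i* = α_i.
NE contributions = (0.7, 1.6, 3.2, 0.8, 3.2); X = 9.5.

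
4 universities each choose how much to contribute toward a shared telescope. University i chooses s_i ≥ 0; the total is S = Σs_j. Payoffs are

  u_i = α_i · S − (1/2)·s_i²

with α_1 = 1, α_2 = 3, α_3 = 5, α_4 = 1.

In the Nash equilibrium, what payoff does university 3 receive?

37.5

University i's FOC: ∂u_i/∂s_i = α_i − s_i = 0, so s_i* = α_i.
NE contributions = (1, 3, 5, 1); S = 10.
u_3 = α_3·S − ½·(s_3)² = 5·10 − ½·5² = 37.5.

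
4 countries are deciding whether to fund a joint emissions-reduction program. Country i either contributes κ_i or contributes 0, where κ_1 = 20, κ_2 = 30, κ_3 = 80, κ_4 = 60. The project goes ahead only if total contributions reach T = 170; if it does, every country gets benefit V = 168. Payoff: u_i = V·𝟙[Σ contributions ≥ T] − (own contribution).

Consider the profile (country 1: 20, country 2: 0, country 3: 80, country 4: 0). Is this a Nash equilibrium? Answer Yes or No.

Total = 100 < 170: not provided.
Country 1 (pledges 20, payoff -20): dropping to 0 → total 80, payoff 0. Profitable deviation.

No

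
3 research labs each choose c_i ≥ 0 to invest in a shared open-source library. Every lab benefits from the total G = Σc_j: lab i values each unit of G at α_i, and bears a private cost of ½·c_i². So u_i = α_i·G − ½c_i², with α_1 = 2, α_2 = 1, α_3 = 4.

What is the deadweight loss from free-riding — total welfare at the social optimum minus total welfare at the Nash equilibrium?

35

Lab i's FOC: ∂u_i/∂c_i = α_i − c_i = 0, so c_i* = α_i.
NE contributions = (2, 1, 4); G = 7.
W^NE = (Σα)·G − ½Σα_i² = 7² − ½·21 = 38.5.
Planner sets c_i = Σα_j = 7 for every i, so G^SO = 3·7 = 21.
W^SO = (Σα)·G^SO − ½·3·(Σα)² = (3/2)·7² = 73.5.
Deadweight loss = W^SO − W^NE = 35.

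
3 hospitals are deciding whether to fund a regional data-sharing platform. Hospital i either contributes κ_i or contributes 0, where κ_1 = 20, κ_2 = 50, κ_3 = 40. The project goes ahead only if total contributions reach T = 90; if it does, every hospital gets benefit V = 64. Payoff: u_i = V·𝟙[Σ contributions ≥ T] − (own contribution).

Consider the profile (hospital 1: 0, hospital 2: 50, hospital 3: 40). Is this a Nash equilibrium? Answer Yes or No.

Yes

Total = 90 ≥ 90: provided.
Hospital 1 (pledges 0, payoff 64): pledging 20 → total 110, payoff 44. No gain.
Hospital 2 (pledges 50, payoff 14): dropping to 0 → total 40, payoff 0. No gain.
Hospital 3 (pledges 40, payoff 24): dropping to 0 → total 50, payoff 0. No gain.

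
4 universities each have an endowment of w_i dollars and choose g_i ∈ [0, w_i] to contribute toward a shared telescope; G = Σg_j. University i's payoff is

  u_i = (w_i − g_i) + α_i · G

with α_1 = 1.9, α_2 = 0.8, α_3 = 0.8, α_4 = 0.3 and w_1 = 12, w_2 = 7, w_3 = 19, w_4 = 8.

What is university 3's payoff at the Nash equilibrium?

28.6

∂u_i/∂g_i = α_i − 1, so university i contributes w_i if α_i > 1, else 0.
α_i > 1 for i ∈ {1}; NE contributions (12, 0, 0, 0), G = 12.
u_3 = (19 − 0) + 0.8·12 = 28.6.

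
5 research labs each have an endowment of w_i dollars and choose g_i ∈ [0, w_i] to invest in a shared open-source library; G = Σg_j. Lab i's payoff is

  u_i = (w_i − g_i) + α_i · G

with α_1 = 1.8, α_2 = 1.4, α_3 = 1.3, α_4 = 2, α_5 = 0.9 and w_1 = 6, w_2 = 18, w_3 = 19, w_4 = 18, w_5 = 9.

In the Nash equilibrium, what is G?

∂u_i/∂g_i = α_i − 1, so lab i contributes w_i if α_i > 1, else 0.
α_i > 1 for i ∈ {1, 2, 3, 4}; NE contributions (6, 18, 19, 18, 0), G = 61.

61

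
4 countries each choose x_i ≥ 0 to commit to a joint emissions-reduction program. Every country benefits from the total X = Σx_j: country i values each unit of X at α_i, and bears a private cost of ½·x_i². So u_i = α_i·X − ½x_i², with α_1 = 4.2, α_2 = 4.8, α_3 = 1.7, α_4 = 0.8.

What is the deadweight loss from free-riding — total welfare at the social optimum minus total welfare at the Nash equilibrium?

Country i's FOC: ∂u_i/∂x_i = α_i − x_i = 0, so x_i* = α_i.
NE contributions = (4.2, 4.8, 1.7, 0.8); X = 11.5.
W^NE = (Σα)·X − ½Σα_i² = 11.5² − ½·44.21 = 110.145.
Planner sets x_i = Σα_j = 11.5 for every i, so X^SO = 4·11.5 = 46.
W^SO = (Σα)·X^SO − ½·4·(Σα)² = (4/2)·11.5² = 264.5.
Deadweight loss = W^SO − W^NE = 154.355.

154.355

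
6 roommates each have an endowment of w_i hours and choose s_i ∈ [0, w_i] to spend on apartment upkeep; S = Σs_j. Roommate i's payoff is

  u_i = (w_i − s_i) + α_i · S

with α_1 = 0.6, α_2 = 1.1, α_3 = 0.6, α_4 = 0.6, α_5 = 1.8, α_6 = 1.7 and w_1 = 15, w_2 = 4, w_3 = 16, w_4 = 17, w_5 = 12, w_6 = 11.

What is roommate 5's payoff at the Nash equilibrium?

∂u_i/∂s_i = α_i − 1, so roommate i contributes w_i if α_i > 1, else 0.
α_i > 1 for i ∈ {2, 5, 6}; NE contributions (0, 4, 0, 0, 12, 11), S = 27.
u_5 = (12 − 12) + 1.8·27 = 48.6.

48.6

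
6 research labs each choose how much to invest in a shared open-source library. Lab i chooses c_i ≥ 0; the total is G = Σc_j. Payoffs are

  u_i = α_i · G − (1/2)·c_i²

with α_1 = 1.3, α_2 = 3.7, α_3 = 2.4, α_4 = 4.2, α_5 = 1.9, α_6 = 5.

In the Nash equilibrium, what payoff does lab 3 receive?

41.52

Lab i's FOC: ∂u_i/∂c_i = α_i − c_i = 0, so c_i* = α_i.
NE contributions = (1.3, 3.7, 2.4, 4.2, 1.9, 5); G = 18.5.
u_3 = α_3·G − ½·(c_3)² = 2.4·18.5 − ½·2.4² = 41.52.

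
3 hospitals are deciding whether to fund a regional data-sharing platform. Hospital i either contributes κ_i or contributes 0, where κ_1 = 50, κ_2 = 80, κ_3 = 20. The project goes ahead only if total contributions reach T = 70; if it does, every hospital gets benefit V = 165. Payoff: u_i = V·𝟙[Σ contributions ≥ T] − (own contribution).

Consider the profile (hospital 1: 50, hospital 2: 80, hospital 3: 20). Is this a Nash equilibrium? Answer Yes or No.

Total = 150 ≥ 70: provided.
Hospital 1 (pledges 50, payoff 115): dropping to 0 → total 100, payoff 165. Profitable deviation.

No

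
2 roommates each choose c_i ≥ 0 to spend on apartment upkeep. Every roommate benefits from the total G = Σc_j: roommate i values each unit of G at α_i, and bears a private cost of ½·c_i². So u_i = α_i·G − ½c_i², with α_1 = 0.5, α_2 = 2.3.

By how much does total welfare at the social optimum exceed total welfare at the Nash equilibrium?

Roommate i's FOC: ∂u_i/∂c_i = α_i − c_i = 0, so c_i* = α_i.
NE contributions = (0.5, 2.3); G = 2.8.
W^NE = (Σα)·G − ½Σα_i² = 2.8² − ½·5.54 = 5.07.
Planner sets c_i = Σα_j = 2.8 for every i, so G^SO = 2·2.8 = 5.6.
W^SO = (Σα)·G^SO − ½·2·(Σα)² = (2/2)·2.8² = 7.84.
Deadweight loss = W^SO − W^NE = 2.77.

2.77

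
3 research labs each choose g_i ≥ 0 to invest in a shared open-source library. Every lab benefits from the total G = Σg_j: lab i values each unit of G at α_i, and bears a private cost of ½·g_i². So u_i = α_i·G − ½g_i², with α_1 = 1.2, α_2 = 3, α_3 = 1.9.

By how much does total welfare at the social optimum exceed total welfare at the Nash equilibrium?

Lab i's FOC: ∂u_i/∂g_i = α_i − g_i = 0, so g_i* = α_i.
NE contributions = (1.2, 3, 1.9); G = 6.1.
W^NE = (Σα)·G − ½Σα_i² = 6.1² − ½·14.05 = 30.185.
Planner sets g_i = Σα_j = 6.1 for every i, so G^SO = 3·6.1 = 18.3.
W^SO = (Σα)·G^SO − ½·3·(Σα)² = (3/2)·6.1² = 55.815.
Deadweight loss = W^SO − W^NE = 25.63.

25.63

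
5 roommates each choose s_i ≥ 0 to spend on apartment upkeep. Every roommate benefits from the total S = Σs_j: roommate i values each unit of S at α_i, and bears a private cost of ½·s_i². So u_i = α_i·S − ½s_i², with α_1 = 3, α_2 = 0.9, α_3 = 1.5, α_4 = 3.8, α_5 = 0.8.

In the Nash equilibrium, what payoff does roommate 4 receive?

Roommate i's FOC: ∂u_i/∂s_i = α_i − s_i = 0, so s_i* = α_i.
NE contributions = (3, 0.9, 1.5, 3.8, 0.8); S = 10.
u_4 = α_4·S − ½·(s_4)² = 3.8·10 − ½·3.8² = 30.78.

30.78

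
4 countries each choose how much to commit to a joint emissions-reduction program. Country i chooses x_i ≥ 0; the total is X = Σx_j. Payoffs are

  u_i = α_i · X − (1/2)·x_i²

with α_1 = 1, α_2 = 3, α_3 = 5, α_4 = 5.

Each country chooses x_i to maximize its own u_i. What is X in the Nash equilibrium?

14

Country i's FOC: ∂u_i/∂x_i = α_i − x_i = 0, so x_i* = α_i.
NE contributions = (1, 3, 5, 5); X = 14.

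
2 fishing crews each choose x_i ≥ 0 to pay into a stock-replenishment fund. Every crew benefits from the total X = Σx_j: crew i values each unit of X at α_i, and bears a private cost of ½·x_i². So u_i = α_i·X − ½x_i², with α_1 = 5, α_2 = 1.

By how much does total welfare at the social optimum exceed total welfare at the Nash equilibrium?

13

Crew i's FOC: ∂u_i/∂x_i = α_i − x_i = 0, so x_i* = α_i.
NE contributions = (5, 1); X = 6.
W^NE = (Σα)·X − ½Σα_i² = 6² − ½·26 = 23.
Planner sets x_i = Σα_j = 6 for every i, so X^SO = 2·6 = 12.
W^SO = (Σα)·X^SO − ½·2·(Σα)² = (2/2)·6² = 36.
Deadweight loss = W^SO − W^NE = 13.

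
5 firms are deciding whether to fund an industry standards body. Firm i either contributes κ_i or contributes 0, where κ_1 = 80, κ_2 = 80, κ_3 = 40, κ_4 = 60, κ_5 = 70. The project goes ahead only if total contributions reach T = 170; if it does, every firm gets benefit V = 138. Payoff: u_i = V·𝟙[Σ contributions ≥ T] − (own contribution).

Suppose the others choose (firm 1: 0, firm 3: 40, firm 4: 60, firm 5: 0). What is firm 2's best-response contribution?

80

Others' total = 100. Contributing 80 brings total to 180 ≥ 170: gain V − κ_2 = 58.
Best response: 80.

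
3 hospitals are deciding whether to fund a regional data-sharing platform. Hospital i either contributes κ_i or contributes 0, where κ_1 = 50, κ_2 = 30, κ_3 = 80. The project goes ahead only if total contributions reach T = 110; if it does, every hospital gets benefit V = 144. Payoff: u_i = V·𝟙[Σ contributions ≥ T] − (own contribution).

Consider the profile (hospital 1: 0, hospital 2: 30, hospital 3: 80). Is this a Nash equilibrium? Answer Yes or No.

Total = 110 ≥ 110: provided.
Hospital 1 (pledges 0, payoff 144): pledging 50 → total 160, payoff 94. No gain.
Hospital 2 (pledges 30, payoff 114): dropping to 0 → total 80, payoff 0. No gain.
Hospital 3 (pledges 80, payoff 64): dropping to 0 → total 30, payoff 0. No gain.

Yes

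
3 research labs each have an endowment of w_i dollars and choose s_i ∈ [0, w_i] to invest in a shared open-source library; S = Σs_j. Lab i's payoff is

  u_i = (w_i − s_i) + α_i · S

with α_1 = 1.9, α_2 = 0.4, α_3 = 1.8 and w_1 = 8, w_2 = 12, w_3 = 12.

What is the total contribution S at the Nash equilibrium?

∂u_i/∂s_i = α_i − 1, so lab i contributes w_i if α_i > 1, else 0.
α_i > 1 for i ∈ {1, 3}; NE contributions (8, 0, 12), S = 20.

20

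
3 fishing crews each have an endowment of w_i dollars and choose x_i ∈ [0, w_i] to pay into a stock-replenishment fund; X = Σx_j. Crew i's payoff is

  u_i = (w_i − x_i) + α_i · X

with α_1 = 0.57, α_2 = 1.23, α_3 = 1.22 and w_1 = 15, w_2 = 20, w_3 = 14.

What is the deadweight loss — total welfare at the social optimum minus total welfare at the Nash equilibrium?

30.3

∂u_i/∂x_i = α_i − 1, so crew i contributes w_i if α_i > 1, else 0.
α_i > 1 for i ∈ {2, 3}; NE contributions (0, 20, 14), X = 34.
W^NE = Σw_i − X^NE + (Σα_i)·X^NE = 49 + 2.02·34 = 117.68.
Planner: ∂(Σu_j)/∂x_i = Σα_j − 1 = 2.02 > 0, so everyone contributes w_i; X^SO = 49, W^SO = 49 + 2.02·49 = 147.98.
Deadweight loss = 30.3.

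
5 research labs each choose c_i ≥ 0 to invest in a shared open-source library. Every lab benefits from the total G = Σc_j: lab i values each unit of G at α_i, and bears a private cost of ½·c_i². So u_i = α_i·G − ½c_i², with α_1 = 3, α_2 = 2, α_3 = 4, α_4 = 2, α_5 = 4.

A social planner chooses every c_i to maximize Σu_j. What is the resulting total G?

75

Planner FOC: ∂(Σu_j)/∂c_i = (Σα_j) − c_i = 0, so c_i^SO = Σα_j = 15 for every i; G^SO = 75.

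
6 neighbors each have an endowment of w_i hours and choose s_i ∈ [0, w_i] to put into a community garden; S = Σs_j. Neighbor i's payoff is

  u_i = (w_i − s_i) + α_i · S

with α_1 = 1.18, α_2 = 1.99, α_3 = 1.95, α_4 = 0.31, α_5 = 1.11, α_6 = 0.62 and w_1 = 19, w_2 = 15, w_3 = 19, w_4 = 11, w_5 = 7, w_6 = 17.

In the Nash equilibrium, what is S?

60

∂u_i/∂s_i = α_i − 1, so neighbor i contributes w_i if α_i > 1, else 0.
α_i > 1 for i ∈ {1, 2, 3, 5}; NE contributions (19, 15, 19, 0, 7, 0), S = 60.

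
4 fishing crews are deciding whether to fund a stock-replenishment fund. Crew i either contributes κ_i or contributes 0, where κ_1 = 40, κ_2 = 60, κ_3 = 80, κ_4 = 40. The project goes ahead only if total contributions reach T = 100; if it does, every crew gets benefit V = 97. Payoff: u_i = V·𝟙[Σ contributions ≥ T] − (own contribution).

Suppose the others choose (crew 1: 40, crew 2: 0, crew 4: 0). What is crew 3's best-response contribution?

Others' total = 40. Contributing 80 brings total to 120 ≥ 100: gain V − κ_3 = 17.
Best response: 80.

80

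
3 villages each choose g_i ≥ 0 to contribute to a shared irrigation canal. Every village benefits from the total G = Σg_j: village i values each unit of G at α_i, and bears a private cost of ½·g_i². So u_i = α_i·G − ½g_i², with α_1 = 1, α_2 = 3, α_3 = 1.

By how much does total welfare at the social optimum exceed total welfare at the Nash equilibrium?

Village i's FOC: ∂u_i/∂g_i = α_i − g_i = 0, so g_i* = α_i.
NE contributions = (1, 3, 1); G = 5.
W^NE = (Σα)·G − ½Σα_i² = 5² − ½·11 = 19.5.
Planner sets g_i = Σα_j = 5 for every i, so G^SO = 3·5 = 15.
W^SO = (Σα)·G^SO − ½·3·(Σα)² = (3/2)·5² = 37.5.
Deadweight loss = W^SO − W^NE = 18.

18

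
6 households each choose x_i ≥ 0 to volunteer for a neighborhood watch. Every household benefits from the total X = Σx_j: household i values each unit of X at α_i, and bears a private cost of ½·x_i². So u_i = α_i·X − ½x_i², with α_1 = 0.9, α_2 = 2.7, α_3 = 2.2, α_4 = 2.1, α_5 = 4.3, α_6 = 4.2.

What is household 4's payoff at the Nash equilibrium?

Household i's FOC: ∂u_i/∂x_i = α_i − x_i = 0, so x_i* = α_i.
NE contributions = (0.9, 2.7, 2.2, 2.1, 4.3, 4.2); X = 16.4.
u_4 = α_4·X − ½·(x_4)² = 2.1·16.4 − ½·2.1² = 32.235.

32.235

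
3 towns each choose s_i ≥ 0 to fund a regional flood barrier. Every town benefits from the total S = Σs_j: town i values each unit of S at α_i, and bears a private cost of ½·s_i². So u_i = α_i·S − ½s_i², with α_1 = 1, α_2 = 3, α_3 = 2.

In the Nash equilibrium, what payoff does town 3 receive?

10

Town i's FOC: ∂u_i/∂s_i = α_i − s_i = 0, so s_i* = α_i.
NE contributions = (1, 3, 2); S = 6.
u_3 = α_3·S − ½·(s_3)² = 2·6 − ½·2² = 10.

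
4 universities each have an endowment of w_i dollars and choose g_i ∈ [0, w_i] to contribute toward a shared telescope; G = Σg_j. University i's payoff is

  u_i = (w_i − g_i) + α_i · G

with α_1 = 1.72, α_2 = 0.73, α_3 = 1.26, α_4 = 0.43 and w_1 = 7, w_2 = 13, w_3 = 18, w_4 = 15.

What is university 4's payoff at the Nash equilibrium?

25.75

∂u_i/∂g_i = α_i − 1, so university i contributes w_i if α_i > 1, else 0.
α_i > 1 for i ∈ {1, 3}; NE contributions (7, 0, 18, 0), G = 25.
u_4 = (15 − 0) + 0.43·25 = 25.75.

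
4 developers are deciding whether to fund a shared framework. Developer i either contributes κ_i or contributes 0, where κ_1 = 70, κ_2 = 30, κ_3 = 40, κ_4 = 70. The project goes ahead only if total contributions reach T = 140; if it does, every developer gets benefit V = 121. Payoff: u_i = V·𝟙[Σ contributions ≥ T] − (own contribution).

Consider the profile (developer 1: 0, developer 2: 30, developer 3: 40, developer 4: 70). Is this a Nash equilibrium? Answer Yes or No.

Total = 140 ≥ 140: provided.
Developer 1 (pledges 0, payoff 121): pledging 70 → total 210, payoff 51. No gain.
Developer 2 (pledges 30, payoff 91): dropping to 0 → total 110, payoff 0. No gain.
Developer 3 (pledges 40, payoff 81): dropping to 0 → total 100, payoff 0. No gain.
Developer 4 (pledges 70, payoff 51): dropping to 0 → total 70, payoff 0. No gain.

Yes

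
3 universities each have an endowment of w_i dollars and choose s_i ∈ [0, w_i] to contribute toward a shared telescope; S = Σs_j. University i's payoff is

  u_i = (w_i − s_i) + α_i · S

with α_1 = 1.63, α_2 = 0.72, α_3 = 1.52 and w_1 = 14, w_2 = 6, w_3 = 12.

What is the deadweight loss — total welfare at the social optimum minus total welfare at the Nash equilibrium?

17.22

∂u_i/∂s_i = α_i − 1, so university i contributes w_i if α_i > 1, else 0.
α_i > 1 for i ∈ {1, 3}; NE contributions (14, 0, 12), S = 26.
W^NE = Σw_i − S^NE + (Σα_i)·S^NE = 32 + 2.87·26 = 106.62.
Planner: ∂(Σu_j)/∂s_i = Σα_j − 1 = 2.87 > 0, so everyone contributes w_i; S^SO = 32, W^SO = 32 + 2.87·32 = 123.84.
Deadweight loss = 17.22.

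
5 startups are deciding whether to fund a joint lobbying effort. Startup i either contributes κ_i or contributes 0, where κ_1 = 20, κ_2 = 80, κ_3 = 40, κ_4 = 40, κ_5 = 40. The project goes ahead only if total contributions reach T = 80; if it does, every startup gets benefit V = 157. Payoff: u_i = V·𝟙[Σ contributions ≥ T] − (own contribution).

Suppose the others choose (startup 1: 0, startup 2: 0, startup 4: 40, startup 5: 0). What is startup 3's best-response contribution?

Others' total = 40. Contributing 40 brings total to 80 ≥ 80: gain V − κ_3 = 117.
Best response: 40.

40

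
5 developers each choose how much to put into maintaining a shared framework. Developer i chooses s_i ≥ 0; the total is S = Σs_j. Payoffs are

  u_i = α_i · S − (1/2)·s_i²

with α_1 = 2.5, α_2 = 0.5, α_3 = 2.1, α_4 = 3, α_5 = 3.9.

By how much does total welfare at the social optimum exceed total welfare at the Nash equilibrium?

Developer i's FOC: ∂u_i/∂s_i = α_i − s_i = 0, so s_i* = α_i.
NE contributions = (2.5, 0.5, 2.1, 3, 3.9); S = 12.
W^NE = (Σα)·S − ½Σα_i² = 12² − ½·35.12 = 126.44.
Planner sets s_i = Σα_j = 12 for every i, so S^SO = 5·12 = 60.
W^SO = (Σα)·S^SO − ½·5·(Σα)² = (5/2)·12² = 360.
Deadweight loss = W^SO − W^NE = 233.56.

233.56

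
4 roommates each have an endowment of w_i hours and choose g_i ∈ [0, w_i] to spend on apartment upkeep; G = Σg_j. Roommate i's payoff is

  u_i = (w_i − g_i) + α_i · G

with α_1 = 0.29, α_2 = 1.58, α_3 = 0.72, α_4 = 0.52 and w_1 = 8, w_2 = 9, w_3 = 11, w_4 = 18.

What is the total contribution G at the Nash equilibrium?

∂u_i/∂g_i = α_i − 1, so roommate i contributes w_i if α_i > 1, else 0.
α_i > 1 for i ∈ {2}; NE contributions (0, 9, 0, 0), G = 9.

9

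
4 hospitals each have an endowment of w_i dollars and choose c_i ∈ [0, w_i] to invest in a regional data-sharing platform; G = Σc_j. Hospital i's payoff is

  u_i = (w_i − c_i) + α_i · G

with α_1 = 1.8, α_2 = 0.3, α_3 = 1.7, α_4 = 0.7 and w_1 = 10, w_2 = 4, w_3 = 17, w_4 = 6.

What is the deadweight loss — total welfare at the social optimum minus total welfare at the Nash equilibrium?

∂u_i/∂c_i = α_i − 1, so hospital i contributes w_i if α_i > 1, else 0.
α_i > 1 for i ∈ {1, 3}; NE contributions (10, 0, 17, 0), G = 27.
W^NE = Σw_i − G^NE + (Σα_i)·G^NE = 37 + 3.5·27 = 131.5.
Planner: ∂(Σu_j)/∂c_i = Σα_j − 1 = 3.5 > 0, so everyone contributes w_i; G^SO = 37, W^SO = 37 + 3.5·37 = 166.5.
Deadweight loss = 35.

35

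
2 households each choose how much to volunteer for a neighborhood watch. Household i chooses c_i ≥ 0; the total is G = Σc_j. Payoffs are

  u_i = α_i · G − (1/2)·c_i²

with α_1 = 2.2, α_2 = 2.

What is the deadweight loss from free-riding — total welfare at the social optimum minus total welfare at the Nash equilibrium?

4.42

Household i's FOC: ∂u_i/∂c_i = α_i − c_i = 0, so c_i* = α_i.
NE contributions = (2.2, 2); G = 4.2.
W^NE = (Σα)·G − ½Σα_i² = 4.2² − ½·8.84 = 13.22.
Planner sets c_i = Σα_j = 4.2 for every i, so G^SO = 2·4.2 = 8.4.
W^SO = (Σα)·G^SO − ½·2·(Σα)² = (2/2)·4.2² = 17.64.
Deadweight loss = W^SO − W^NE = 4.42.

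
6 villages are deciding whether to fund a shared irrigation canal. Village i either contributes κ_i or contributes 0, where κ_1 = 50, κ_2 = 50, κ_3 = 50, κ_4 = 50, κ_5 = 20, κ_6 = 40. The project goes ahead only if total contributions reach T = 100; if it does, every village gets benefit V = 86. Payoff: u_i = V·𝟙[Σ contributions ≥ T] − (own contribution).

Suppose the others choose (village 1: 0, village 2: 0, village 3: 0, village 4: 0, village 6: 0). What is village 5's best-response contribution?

0

Others' total = 0. Even contributing 20 gives 20 < 100: no benefit either way.
Best response: 0.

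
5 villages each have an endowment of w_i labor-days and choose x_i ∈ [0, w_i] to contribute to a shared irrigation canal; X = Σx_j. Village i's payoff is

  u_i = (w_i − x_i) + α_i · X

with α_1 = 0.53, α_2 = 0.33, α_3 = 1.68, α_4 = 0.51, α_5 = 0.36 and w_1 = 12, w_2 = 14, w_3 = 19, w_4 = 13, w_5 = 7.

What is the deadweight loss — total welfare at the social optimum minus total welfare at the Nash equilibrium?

∂u_i/∂x_i = α_i − 1, so village i contributes w_i if α_i > 1, else 0.
α_i > 1 for i ∈ {3}; NE contributions (0, 0, 19, 0, 0), X = 19.
W^NE = Σw_i − X^NE + (Σα_i)·X^NE = 65 + 2.41·19 = 110.79.
Planner: ∂(Σu_j)/∂x_i = Σα_j − 1 = 2.41 > 0, so everyone contributes w_i; X^SO = 65, W^SO = 65 + 2.41·65 = 221.65.
Deadweight loss = 110.86.

110.86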